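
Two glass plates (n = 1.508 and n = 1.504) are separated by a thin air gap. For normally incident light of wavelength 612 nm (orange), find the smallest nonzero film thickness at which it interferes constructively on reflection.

Top surface (1.508 → 1.0): reflection off a lower-index medium gives no phase shift.
Bottom surface (1.0 → 1.504): reflection off a higher-index medium gives a half-wave phase shift.
Exactly one π shift → a net half-wave offset.
For maximum reflection here: 2 n t = (m + ½) λ.
Minimum at m = 0: t = λ / (4 n) = 612 / (4 × 1.0) = 153 nm.

153 nm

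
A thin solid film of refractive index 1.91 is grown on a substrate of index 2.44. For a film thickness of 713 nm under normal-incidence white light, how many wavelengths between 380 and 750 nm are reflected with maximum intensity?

Ray reflecting at the top interface goes from n = 1.0 toward n = 1.91: a half-wave phase shift.
At the lower boundary (n = 1.91 to n = 2.44) the reflected ray undergoes a half-wave phase shift.
Zero or two π shifts → no net half-wave offset.
For strong reflection here: 2 n t = m λ.
λ = 2 n t / m = 2724 / m nm.
m=3: 908 nm (IR); m=4: 681 nm (visible); m=5: 545 nm (visible); m=6: 454 nm (visible); m=7: 389 nm (visible); m=8: 340 nm (UV).

4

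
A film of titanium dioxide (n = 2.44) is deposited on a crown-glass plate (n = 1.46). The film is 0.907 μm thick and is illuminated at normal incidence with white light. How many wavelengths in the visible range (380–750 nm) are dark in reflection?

6

Ray reflecting at the top interface goes from n = 1.0 toward n = 2.44: a half-wave phase shift.
At the lower boundary (n = 2.44 to n = 1.46) the reflected ray undergoes no phase shift.
Net: one phase inversion between the two reflected rays.
For weak reflection here: 2 n t = m λ.
λ = 2 n t / m = 4426 / m nm.
m=5: 885 nm (IR); m=6: 738 nm (visible); m=7: 632 nm (visible); m=8: 553 nm (visible); m=9: 492 nm (visible); m=10: 443 nm (visible); m=11: 402 nm (visible); m=12: 369 nm (UV).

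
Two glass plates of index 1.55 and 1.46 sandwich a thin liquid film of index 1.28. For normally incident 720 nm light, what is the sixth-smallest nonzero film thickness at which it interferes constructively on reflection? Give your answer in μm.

1.55 μm

Top surface (1.55 → 1.28): reflection off a lower-index medium gives no phase shift.
Ray reflecting at the bottom interface goes from n = 1.28 toward n = 1.46: a half-wave phase shift.
Exactly one π shift → a net half-wave offset.
With one net inversion, constructive interference in reflection requires 2 n t = (m + ½) λ.
The sixth-smallest nonzero thickness corresponds to m = 5: t = (m + ½) λ / (2 n) = 5.50 × 720 / (2 × 1.28) = 1547 nm.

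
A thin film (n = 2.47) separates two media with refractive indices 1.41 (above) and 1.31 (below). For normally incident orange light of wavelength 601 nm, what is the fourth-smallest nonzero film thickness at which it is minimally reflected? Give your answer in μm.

At the upper boundary (n = 1.41 to n = 2.47) the reflected ray undergoes a half-wave phase shift.
Ray reflecting at the bottom interface goes from n = 2.47 toward n = 1.31: no phase shift.
Exactly one π shift → a net half-wave offset.
For weak reflection here: 2 n t = m λ.
The fourth-smallest nonzero thickness corresponds to m = 4: t = m λ / (2 n) = 4.00 × 601 / (2 × 2.47) = 487 nm.

0.487 μm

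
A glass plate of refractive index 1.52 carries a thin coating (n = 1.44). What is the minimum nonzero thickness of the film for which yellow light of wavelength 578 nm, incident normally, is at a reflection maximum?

Top surface (1.0 → 1.44): reflection off a higher-index medium gives a half-wave phase shift.
Ray reflecting at the bottom interface goes from n = 1.44 toward n = 1.52: a half-wave phase shift.
Zero or two π shifts → no net half-wave offset.
With no net inversion, constructive interference in reflection requires 2 n t = m λ.
Minimum nonzero at m = 1: t = λ / (2 n) = 578 / (2 × 1.44) = 201 nm.

201 nm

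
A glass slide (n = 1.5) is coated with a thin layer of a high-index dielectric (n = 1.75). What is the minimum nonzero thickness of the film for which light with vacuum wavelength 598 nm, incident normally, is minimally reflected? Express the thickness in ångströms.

1709 Å

Top surface (1.0 → 1.75): reflection off a higher-index medium gives a half-wave phase shift.
Bottom surface (1.75 → 1.5): reflection off a lower-index medium gives no phase shift.
Net: one phase inversion between the two reflected rays.
For dark reflection here: 2 n t = m λ.
Minimum nonzero at m = 1: t = λ / (2 n) = 598 / (2 × 1.75) = 171 nm.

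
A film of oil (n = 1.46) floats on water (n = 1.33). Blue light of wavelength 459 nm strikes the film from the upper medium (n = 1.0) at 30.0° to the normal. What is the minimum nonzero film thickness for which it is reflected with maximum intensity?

Ray reflecting at the top interface goes from n = 1.0 toward n = 1.46: a half-wave phase shift.
Bottom surface (1.46 → 1.33): reflection off a lower-index medium gives no phase shift.
The two reflections differ by half a wavelength.
So the condition for constructive reflection is 2 n t cos θ_r = (m + ½) λ.
Snell's law: 1.0 sin 30.0° = 1.46 sin θ_r → sin θ_r = 0.342, cos θ_r = 0.940.
Minimum at m = 0: t = λ / (4 n cos θ_r) = 459 / (4 × 1.46 × 0.940) = 83.7 nm.

83.7 nm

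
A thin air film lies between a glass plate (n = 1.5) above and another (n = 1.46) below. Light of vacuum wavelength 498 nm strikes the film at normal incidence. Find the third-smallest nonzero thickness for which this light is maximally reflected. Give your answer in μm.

Top surface (1.5 → 1.0): reflection off a lower-index medium gives no phase shift.
Bottom surface (1.0 → 1.46): reflection off a higher-index medium gives a half-wave phase shift.
Net: one phase inversion between the two reflected rays.
With one net inversion, constructive interference in reflection requires 2 n t = (m + ½) λ.
The third-smallest nonzero thickness corresponds to m = 2: t = (m + ½) λ / (2 n) = 2.50 × 498 / (2 × 1.0) = 623 nm.

0.623 μm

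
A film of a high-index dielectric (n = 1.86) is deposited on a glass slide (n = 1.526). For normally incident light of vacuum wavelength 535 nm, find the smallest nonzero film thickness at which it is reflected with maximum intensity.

71.9 nm

Top surface (1.0 → 1.86): reflection off a higher-index medium gives a half-wave phase shift.
Ray reflecting at the bottom interface goes from n = 1.86 toward n = 1.526: no phase shift.
Exactly one π shift → a net half-wave offset.
So the condition for constructive reflection is 2 n t = (m + ½) λ.
Minimum at m = 0: t = λ / (4 n) = 535 / (4 × 1.86) = 71.9 nm.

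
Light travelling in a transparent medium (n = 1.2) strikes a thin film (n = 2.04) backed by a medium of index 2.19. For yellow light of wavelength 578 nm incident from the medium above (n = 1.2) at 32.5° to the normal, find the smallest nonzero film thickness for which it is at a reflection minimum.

Ray reflecting at the top interface goes from n = 1.2 toward n = 2.04: a half-wave phase shift.
Ray reflecting at the bottom interface goes from n = 2.04 toward n = 2.19: a half-wave phase shift.
The two reflections carry the same phase change, so no net offset.
For minimum reflection here: 2 n t cos θ_r = (m + ½) λ.
Snell's law: 1.2 sin 32.5° = 2.04 sin θ_r → sin θ_r = 0.316, cos θ_r = 0.949.
Minimum at m = 0: t = λ / (4 n cos θ_r) = 578 / (4 × 2.04 × 0.949) = 74.7 nm.

74.7 nm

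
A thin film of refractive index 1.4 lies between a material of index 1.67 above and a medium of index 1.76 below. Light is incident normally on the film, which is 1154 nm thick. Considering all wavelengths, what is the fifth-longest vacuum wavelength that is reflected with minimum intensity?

646 nm

Top surface (1.67 → 1.4): reflection off a lower-index medium gives no phase shift.
At the lower boundary (n = 1.4 to n = 1.76) the reflected ray undergoes a half-wave phase shift.
Net: one phase inversion between the two reflected rays.
For minimum reflection here: 2 n t = m λ.
λ = 2 n t / m. The fifth-longest wavelength is m = 5: λ = 2 × 1.4 × 1154 / 5.00 = 646 nm.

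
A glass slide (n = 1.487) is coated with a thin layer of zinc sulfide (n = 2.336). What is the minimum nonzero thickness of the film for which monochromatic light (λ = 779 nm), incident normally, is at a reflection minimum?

Top surface (1.0 → 2.336): reflection off a higher-index medium gives a half-wave phase shift.
Ray reflecting at the bottom interface goes from n = 2.336 toward n = 1.487: no phase shift.
Exactly one π shift → a net half-wave offset.
So the condition for destructive reflection is 2 n t = m λ.
Minimum nonzero at m = 1: t = λ / (2 n) = 779 / (2 × 2.336) = 167 nm.

167 nm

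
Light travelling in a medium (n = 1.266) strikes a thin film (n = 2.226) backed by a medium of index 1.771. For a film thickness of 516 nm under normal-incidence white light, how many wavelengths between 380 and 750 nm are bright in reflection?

At the upper boundary (n = 1.266 to n = 2.226) the reflected ray undergoes a half-wave phase shift.
Bottom surface (2.226 → 1.771): reflection off a lower-index medium gives no phase shift.
The two reflections differ by half a wavelength.
With one net inversion, constructive interference in reflection requires 2 n t = (m + ½) λ.
λ = 2 n t / (m + ½) = 2297 / (m + ½) nm.
m=2: 919 nm (IR); m=3: 656 nm (visible); m=4: 510 nm (visible); m=5: 418 nm (visible); m=6: 353 nm (UV).

3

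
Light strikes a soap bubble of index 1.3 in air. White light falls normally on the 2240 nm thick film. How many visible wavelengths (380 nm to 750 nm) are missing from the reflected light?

At the upper boundary (n = 1.0 to n = 1.3) the reflected ray undergoes a half-wave phase shift.
At the lower boundary (n = 1.3 to n = 1.0) the reflected ray undergoes no phase shift.
Exactly one π shift → a net half-wave offset.
With one net inversion, destructive interference in reflection requires 2 n t = m λ.
λ = 2 n t / m = 5824 / m nm.
m=7: 832 nm (IR); m=8: 728 nm (visible); m=9: 647 nm (visible); m=10: 582 nm (visible); m=11: 529 nm (visible); m=12: 485 nm (visible); m=13: 448 nm (visible); m=14: 416 nm (visible); m=15: 388 nm (visible); m=16: 364 nm (UV).

8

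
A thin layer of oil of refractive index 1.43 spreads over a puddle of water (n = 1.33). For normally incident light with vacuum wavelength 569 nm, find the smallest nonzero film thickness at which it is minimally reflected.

At the upper boundary (n = 1.0 to n = 1.43) the reflected ray undergoes a half-wave phase shift.
Bottom surface (1.43 → 1.33): reflection off a lower-index medium gives no phase shift.
Exactly one π shift → a net half-wave offset.
With one net inversion, destructive interference in reflection requires 2 n t = m λ.
Minimum nonzero at m = 1: t = λ / (2 n) = 569 / (2 × 1.43) = 199 nm.

199 nm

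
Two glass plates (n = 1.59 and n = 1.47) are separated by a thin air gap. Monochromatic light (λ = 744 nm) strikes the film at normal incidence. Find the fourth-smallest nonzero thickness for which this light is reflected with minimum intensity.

Ray reflecting at the top interface goes from n = 1.59 toward n = 1.0: no phase shift.
At the lower boundary (n = 1.0 to n = 1.47) the reflected ray undergoes a half-wave phase shift.
Net: one phase inversion between the two reflected rays.
For dark reflection here: 2 n t = m λ.
The fourth-smallest nonzero thickness corresponds to m = 4: t = m λ / (2 n) = 4.00 × 744 / (2 × 1.0) = 1488 nm.

1488 nm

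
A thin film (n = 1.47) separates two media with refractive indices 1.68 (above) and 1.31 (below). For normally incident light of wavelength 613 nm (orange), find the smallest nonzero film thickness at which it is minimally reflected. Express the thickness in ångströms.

At the upper boundary (n = 1.68 to n = 1.47) the reflected ray undergoes no phase shift.
Bottom surface (1.47 → 1.31): reflection off a lower-index medium gives no phase shift.
Zero or two π shifts → no net half-wave offset.
For dark reflection here: 2 n t = (m + ½) λ.
Minimum at m = 0: t = λ / (4 n) = 613 / (4 × 1.47) = 104 nm.

1043 Å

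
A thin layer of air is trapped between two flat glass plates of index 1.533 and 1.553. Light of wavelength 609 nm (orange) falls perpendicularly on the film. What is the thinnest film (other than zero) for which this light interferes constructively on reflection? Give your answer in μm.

Ray reflecting at the top interface goes from n = 1.533 toward n = 1.0: no phase shift.
At the lower boundary (n = 1.0 to n = 1.553) the reflected ray undergoes a half-wave phase shift.
Exactly one π shift → a net half-wave offset.
So the condition for constructive reflection is 2 n t = (m + ½) λ.
Minimum at m = 0: t = λ / (4 n) = 609 / (4 × 1.0) = 152 nm.

0.152 μm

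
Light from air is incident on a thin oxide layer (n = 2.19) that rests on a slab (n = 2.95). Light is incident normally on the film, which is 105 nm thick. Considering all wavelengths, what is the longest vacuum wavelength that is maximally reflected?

460 nm

Ray reflecting at the top interface goes from n = 1.0 toward n = 2.19: a half-wave phase shift.
Ray reflecting at the bottom interface goes from n = 2.19 toward n = 2.95: a half-wave phase shift.
Zero or two π shifts → no net half-wave offset.
So the condition for constructive reflection is 2 n t = m λ.
λ = 2 n t / m. The longest wavelength is m = 1: λ = 2 × 2.19 × 105 / 1.00 = 460 nm.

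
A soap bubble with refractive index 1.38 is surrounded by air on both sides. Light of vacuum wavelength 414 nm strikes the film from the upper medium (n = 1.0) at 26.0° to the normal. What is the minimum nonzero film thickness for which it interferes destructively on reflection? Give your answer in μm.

0.158 μm

At the upper boundary (n = 1.0 to n = 1.38) the reflected ray undergoes a half-wave phase shift.
Ray reflecting at the bottom interface goes from n = 1.38 toward n = 1.0: no phase shift.
Exactly one π shift → a net half-wave offset.
With one net inversion, destructive interference in reflection requires 2 n t cos θ_r = m λ.
Snell's law: 1.0 sin 26.0° = 1.38 sin θ_r → sin θ_r = 0.318, cos θ_r = 0.948.
Minimum nonzero at m = 1: t = λ / (2 n cos θ_r) = 414 / (2 × 1.38 × 0.948) = 158 nm.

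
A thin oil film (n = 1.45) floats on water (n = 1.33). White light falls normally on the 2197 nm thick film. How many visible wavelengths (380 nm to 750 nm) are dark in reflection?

8

Top surface (1.0 → 1.45): reflection off a higher-index medium gives a half-wave phase shift.
Ray reflecting at the bottom interface goes from n = 1.45 toward n = 1.33: no phase shift.
Exactly one π shift → a net half-wave offset.
So the condition for destructive reflection is 2 n t = m λ.
λ = 2 n t / m = 6371 / m nm.
m=8: 796 nm (IR); m=9: 708 nm (visible); m=10: 637 nm (visible); m=11: 579 nm (visible); m=12: 531 nm (visible); m=13: 490 nm (visible); m=14: 455 nm (visible); m=15: 425 nm (visible); m=16: 398 nm (visible); m=17: 375 nm (UV).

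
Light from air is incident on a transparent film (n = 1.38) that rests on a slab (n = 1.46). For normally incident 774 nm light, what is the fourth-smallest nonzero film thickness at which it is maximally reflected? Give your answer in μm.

At the upper boundary (n = 1.0 to n = 1.38) the reflected ray undergoes a half-wave phase shift.
At the lower boundary (n = 1.38 to n = 1.46) the reflected ray undergoes a half-wave phase shift.
Net: no relative phase inversion (both shifts match).
With no net inversion, constructive interference in reflection requires 2 n t = m λ.
The fourth-smallest nonzero thickness corresponds to m = 4: t = m λ / (2 n) = 4.00 × 774 / (2 × 1.38) = 1122 nm.

1.12 μm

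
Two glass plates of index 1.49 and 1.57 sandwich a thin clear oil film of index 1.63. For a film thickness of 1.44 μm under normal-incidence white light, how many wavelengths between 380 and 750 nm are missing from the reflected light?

6

Top surface (1.49 → 1.63): reflection off a higher-index medium gives a half-wave phase shift.
At the lower boundary (n = 1.63 to n = 1.57) the reflected ray undergoes no phase shift.
The two reflections differ by half a wavelength.
For weak reflection here: 2 n t = m λ.
λ = 2 n t / m = 4694 / m nm.
m=6: 782 nm (IR); m=7: 671 nm (visible); m=8: 587 nm (visible); m=9: 522 nm (visible); m=10: 469 nm (visible); m=11: 427 nm (visible); m=12: 391 nm (visible); m=13: 361 nm (UV).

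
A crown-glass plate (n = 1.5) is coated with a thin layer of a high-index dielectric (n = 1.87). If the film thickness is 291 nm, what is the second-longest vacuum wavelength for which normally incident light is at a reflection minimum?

544 nm

At the upper boundary (n = 1.0 to n = 1.87) the reflected ray undergoes a half-wave phase shift.
Bottom surface (1.87 → 1.5): reflection off a lower-index medium gives no phase shift.
Net: one phase inversion between the two reflected rays.
For dark reflection here: 2 n t = m λ.
λ = 2 n t / m. The second-longest wavelength is m = 2: λ = 2 × 1.87 × 291 / 2.00 = 544 nm.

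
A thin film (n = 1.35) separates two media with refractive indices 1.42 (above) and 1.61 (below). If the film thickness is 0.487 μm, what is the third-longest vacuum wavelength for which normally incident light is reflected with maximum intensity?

At the upper boundary (n = 1.42 to n = 1.35) the reflected ray undergoes no phase shift.
At the lower boundary (n = 1.35 to n = 1.61) the reflected ray undergoes a half-wave phase shift.
Net: one phase inversion between the two reflected rays.
For strong reflection here: 2 n t = (m + ½) λ.
λ = 2 n t / (m + ½). The third-longest wavelength is m = 2: λ = 2 × 1.35 × 487 / 2.50 = 526 nm.

526 nm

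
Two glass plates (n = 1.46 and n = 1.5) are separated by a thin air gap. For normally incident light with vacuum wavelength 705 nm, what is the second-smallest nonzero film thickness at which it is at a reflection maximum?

Ray reflecting at the top interface goes from n = 1.46 toward n = 1.0: no phase shift.
Bottom surface (1.0 → 1.5): reflection off a higher-index medium gives a half-wave phase shift.
The two reflections differ by half a wavelength.
With one net inversion, constructive interference in reflection requires 2 n t = (m + ½) λ.
The second-smallest nonzero thickness corresponds to m = 1: t = (m + ½) λ / (2 n) = 1.50 × 705 / (2 × 1.0) = 529 nm.

529 nm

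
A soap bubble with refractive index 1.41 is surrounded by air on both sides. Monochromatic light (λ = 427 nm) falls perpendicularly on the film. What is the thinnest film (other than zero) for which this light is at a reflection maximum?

75.7 nm

At the upper boundary (n = 1.0 to n = 1.41) the reflected ray undergoes a half-wave phase shift.
Bottom surface (1.41 → 1.0): reflection off a lower-index medium gives no phase shift.
Exactly one π shift → a net half-wave offset.
With one net inversion, constructive interference in reflection requires 2 n t = (m + ½) λ.
Minimum at m = 0: t = λ / (4 n) = 427 / (4 × 1.41) = 75.7 nm.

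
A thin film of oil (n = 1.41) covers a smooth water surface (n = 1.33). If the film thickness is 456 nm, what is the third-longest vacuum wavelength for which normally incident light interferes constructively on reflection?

At the upper boundary (n = 1.0 to n = 1.41) the reflected ray undergoes a half-wave phase shift.
At the lower boundary (n = 1.41 to n = 1.33) the reflected ray undergoes no phase shift.
The two reflections differ by half a wavelength.
With one net inversion, constructive interference in reflection requires 2 n t = (m + ½) λ.
λ = 2 n t / (m + ½). The third-longest wavelength is m = 2: λ = 2 × 1.41 × 456 / 2.50 = 514 nm.

514 nm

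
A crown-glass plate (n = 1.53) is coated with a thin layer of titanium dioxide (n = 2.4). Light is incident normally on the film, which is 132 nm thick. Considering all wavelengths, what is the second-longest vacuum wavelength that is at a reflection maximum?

Ray reflecting at the top interface goes from n = 1.0 toward n = 2.4: a half-wave phase shift.
At the lower boundary (n = 2.4 to n = 1.53) the reflected ray undergoes no phase shift.
Net: one phase inversion between the two reflected rays.
With one net inversion, constructive interference in reflection requires 2 n t = (m + ½) λ.
λ = 2 n t / (m + ½). The second-longest wavelength is m = 1: λ = 2 × 2.4 × 132 / 1.50 = 422 nm.

422 nm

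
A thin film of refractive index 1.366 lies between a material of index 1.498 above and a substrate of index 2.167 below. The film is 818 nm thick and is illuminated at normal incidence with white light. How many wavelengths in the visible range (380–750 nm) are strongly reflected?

3

At the upper boundary (n = 1.498 to n = 1.366) the reflected ray undergoes no phase shift.
Ray reflecting at the bottom interface goes from n = 1.366 toward n = 2.167: a half-wave phase shift.
The two reflections differ by half a wavelength.
So the condition for constructive reflection is 2 n t = (m + ½) λ.
λ = 2 n t / (m + ½) = 2235 / (m + ½) nm.
m=2: 894 nm (IR); m=3: 639 nm (visible); m=4: 497 nm (visible); m=5: 406 nm (visible); m=6: 344 nm (UV).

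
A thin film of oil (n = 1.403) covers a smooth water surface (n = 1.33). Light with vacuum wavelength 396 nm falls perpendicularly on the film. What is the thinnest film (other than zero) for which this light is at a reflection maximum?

Top surface (1.0 → 1.403): reflection off a higher-index medium gives a half-wave phase shift.
Ray reflecting at the bottom interface goes from n = 1.403 toward n = 1.33: no phase shift.
The two reflections differ by half a wavelength.
With one net inversion, constructive interference in reflection requires 2 n t = (m + ½) λ.
Minimum at m = 0: t = λ / (4 n) = 396 / (4 × 1.403) = 70.6 nm.

70.6 nm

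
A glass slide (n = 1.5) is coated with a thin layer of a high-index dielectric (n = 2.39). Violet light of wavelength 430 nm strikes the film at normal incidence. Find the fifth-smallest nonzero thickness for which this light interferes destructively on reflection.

Ray reflecting at the top interface goes from n = 1.0 toward n = 2.39: a half-wave phase shift.
Ray reflecting at the bottom interface goes from n = 2.39 toward n = 1.5: no phase shift.
The two reflections differ by half a wavelength.
So the condition for destructive reflection is 2 n t = m λ.
The fifth-smallest nonzero thickness corresponds to m = 5: t = m λ / (2 n) = 5.00 × 430 / (2 × 2.39) = 450 nm.

450 nm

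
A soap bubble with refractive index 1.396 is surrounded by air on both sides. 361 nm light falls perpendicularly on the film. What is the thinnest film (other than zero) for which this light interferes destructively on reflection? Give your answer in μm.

0.129 μm

Top surface (1.0 → 1.396): reflection off a higher-index medium gives a half-wave phase shift.
Ray reflecting at the bottom interface goes from n = 1.396 toward n = 1.0: no phase shift.
Exactly one π shift → a net half-wave offset.
With one net inversion, destructive interference in reflection requires 2 n t = m λ.
Minimum nonzero at m = 1: t = λ / (2 n) = 361 / (2 × 1.396) = 129 nm.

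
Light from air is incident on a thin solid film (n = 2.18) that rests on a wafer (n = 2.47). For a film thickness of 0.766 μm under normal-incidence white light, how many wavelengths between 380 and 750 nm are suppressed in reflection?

Ray reflecting at the top interface goes from n = 1.0 toward n = 2.18: a half-wave phase shift.
Ray reflecting at the bottom interface goes from n = 2.18 toward n = 2.47: a half-wave phase shift.
The two reflections carry the same phase change, so no net offset.
So the condition for destructive reflection is 2 n t = (m + ½) λ.
λ = 2 n t / (m + ½) = 3340 / (m + ½) nm.
m=3: 954 nm (IR); m=4: 742 nm (visible); m=5: 607 nm (visible); m=6: 514 nm (visible); m=7: 445 nm (visible); m=8: 393 nm (visible); m=9: 352 nm (UV).

5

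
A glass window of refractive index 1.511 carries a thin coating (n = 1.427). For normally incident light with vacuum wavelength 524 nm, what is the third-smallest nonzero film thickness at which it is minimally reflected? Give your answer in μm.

0.459 μm

Ray reflecting at the top interface goes from n = 1.0 toward n = 1.427: a half-wave phase shift.
Bottom surface (1.427 → 1.511): reflection off a higher-index medium gives a half-wave phase shift.
The two reflections carry the same phase change, so no net offset.
For dark reflection here: 2 n t = (m + ½) λ.
The third-smallest nonzero thickness corresponds to m = 2: t = (m + ½) λ / (2 n) = 2.50 × 524 / (2 × 1.427) = 459 nm.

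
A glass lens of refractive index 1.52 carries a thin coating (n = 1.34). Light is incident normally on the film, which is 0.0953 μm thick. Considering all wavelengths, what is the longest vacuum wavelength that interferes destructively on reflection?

511 nm

Top surface (1.0 → 1.34): reflection off a higher-index medium gives a half-wave phase shift.
Bottom surface (1.34 → 1.52): reflection off a higher-index medium gives a half-wave phase shift.
Zero or two π shifts → no net half-wave offset.
So the condition for destructive reflection is 2 n t = (m + ½) λ.
λ = 2 n t / (m + ½). The longest wavelength is m = 0: λ = 2 × 1.34 × 95.3 / 0.500 = 511 nm.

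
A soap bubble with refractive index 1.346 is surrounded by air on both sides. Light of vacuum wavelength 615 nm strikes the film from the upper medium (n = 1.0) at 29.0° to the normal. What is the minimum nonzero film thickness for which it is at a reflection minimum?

At the upper boundary (n = 1.0 to n = 1.346) the reflected ray undergoes a half-wave phase shift.
Bottom surface (1.346 → 1.0): reflection off a lower-index medium gives no phase shift.
Exactly one π shift → a net half-wave offset.
For minimum reflection here: 2 n t cos θ_r = m λ.
Snell's law: 1.0 sin 29.0° = 1.346 sin θ_r → sin θ_r = 0.360, cos θ_r = 0.933.
Minimum nonzero at m = 1: t = λ / (2 n cos θ_r) = 615 / (2 × 1.346 × 0.933) = 245 nm.

245 nm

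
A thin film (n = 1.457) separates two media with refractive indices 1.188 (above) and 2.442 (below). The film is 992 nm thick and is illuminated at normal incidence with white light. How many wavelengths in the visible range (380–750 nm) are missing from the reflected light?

4

Ray reflecting at the top interface goes from n = 1.188 toward n = 1.457: a half-wave phase shift.
At the lower boundary (n = 1.457 to n = 2.442) the reflected ray undergoes a half-wave phase shift.
The two reflections carry the same phase change, so no net offset.
For weak reflection here: 2 n t = (m + ½) λ.
λ = 2 n t / (m + ½) = 2891 / (m + ½) nm.
m=3: 826 nm (IR); m=4: 642 nm (visible); m=5: 526 nm (visible); m=6: 445 nm (visible); m=7: 385 nm (visible); m=8: 340 nm (UV).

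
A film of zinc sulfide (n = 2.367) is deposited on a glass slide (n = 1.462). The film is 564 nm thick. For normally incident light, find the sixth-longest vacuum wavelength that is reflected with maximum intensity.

Top surface (1.0 → 2.367): reflection off a higher-index medium gives a half-wave phase shift.
Ray reflecting at the bottom interface goes from n = 2.367 toward n = 1.462: no phase shift.
The two reflections differ by half a wavelength.
With one net inversion, constructive interference in reflection requires 2 n t = (m + ½) λ.
λ = 2 n t / (m + ½). The sixth-longest wavelength is m = 5: λ = 2 × 2.367 × 564 / 5.50 = 485 nm.

485 nm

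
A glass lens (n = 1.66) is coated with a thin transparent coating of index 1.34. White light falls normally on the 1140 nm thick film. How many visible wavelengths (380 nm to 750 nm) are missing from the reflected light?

4

Top surface (1.0 → 1.34): reflection off a higher-index medium gives a half-wave phase shift.
Ray reflecting at the bottom interface goes from n = 1.34 toward n = 1.66: a half-wave phase shift.
The two reflections carry the same phase change, so no net offset.
With no net inversion, destructive interference in reflection requires 2 n t = (m + ½) λ.
λ = 2 n t / (m + ½) = 3055 / (m + ½) nm.
m=3: 873 nm (IR); m=4: 679 nm (visible); m=5: 555 nm (visible); m=6: 470 nm (visible); m=7: 407 nm (visible); m=8: 359 nm (UV).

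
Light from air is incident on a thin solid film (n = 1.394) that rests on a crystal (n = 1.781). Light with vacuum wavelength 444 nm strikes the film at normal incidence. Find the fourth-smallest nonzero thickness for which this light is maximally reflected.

At the upper boundary (n = 1.0 to n = 1.394) the reflected ray undergoes a half-wave phase shift.
Ray reflecting at the bottom interface goes from n = 1.394 toward n = 1.781: a half-wave phase shift.
The two reflections carry the same phase change, so no net offset.
With no net inversion, constructive interference in reflection requires 2 n t = m λ.
The fourth-smallest nonzero thickness corresponds to m = 4: t = m λ / (2 n) = 4.00 × 444 / (2 × 1.394) = 637 nm.

637 nm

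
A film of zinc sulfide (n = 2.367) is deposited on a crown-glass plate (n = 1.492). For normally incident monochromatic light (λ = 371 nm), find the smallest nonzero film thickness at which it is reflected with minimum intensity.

Top surface (1.0 → 2.367): reflection off a higher-index medium gives a half-wave phase shift.
Ray reflecting at the bottom interface goes from n = 2.367 toward n = 1.492: no phase shift.
The two reflections differ by half a wavelength.
So the condition for destructive reflection is 2 n t = m λ.
Minimum nonzero at m = 1: t = λ / (2 n) = 371 / (2 × 2.367) = 78.4 nm.

78.4 nm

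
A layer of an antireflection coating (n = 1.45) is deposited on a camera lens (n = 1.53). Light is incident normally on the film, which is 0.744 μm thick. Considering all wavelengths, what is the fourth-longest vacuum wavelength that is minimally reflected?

Top surface (1.0 → 1.45): reflection off a higher-index medium gives a half-wave phase shift.
At the lower boundary (n = 1.45 to n = 1.53) the reflected ray undergoes a half-wave phase shift.
Zero or two π shifts → no net half-wave offset.
For weak reflection here: 2 n t = (m + ½) λ.
λ = 2 n t / (m + ½). The fourth-longest wavelength is m = 3: λ = 2 × 1.45 × 744 / 3.50 = 616 nm.

616 nm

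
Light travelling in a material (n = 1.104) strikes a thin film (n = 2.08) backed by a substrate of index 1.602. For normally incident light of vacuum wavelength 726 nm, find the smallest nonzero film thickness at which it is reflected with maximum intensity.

87.3 nm

At the upper boundary (n = 1.104 to n = 2.08) the reflected ray undergoes a half-wave phase shift.
Ray reflecting at the bottom interface goes from n = 2.08 toward n = 1.602: no phase shift.
Net: one phase inversion between the two reflected rays.
For bright reflection here: 2 n t = (m + ½) λ.
Minimum at m = 0: t = λ / (4 n) = 726 / (4 × 2.08) = 87.3 nm.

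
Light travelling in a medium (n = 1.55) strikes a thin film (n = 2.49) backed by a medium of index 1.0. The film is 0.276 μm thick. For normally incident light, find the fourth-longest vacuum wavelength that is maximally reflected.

Top surface (1.55 → 2.49): reflection off a higher-index medium gives a half-wave phase shift.
At the lower boundary (n = 2.49 to n = 1.0) the reflected ray undergoes no phase shift.
Net: one phase inversion between the two reflected rays.
With one net inversion, constructive interference in reflection requires 2 n t = (m + ½) λ.
λ = 2 n t / (m + ½). The fourth-longest wavelength is m = 3: λ = 2 × 2.49 × 276 / 3.50 = 393 nm.

393 nm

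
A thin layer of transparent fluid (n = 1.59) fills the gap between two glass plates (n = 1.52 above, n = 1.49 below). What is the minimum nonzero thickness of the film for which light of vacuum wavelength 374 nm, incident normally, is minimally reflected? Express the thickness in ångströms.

1176 Å

Top surface (1.52 → 1.59): reflection off a higher-index medium gives a half-wave phase shift.
At the lower boundary (n = 1.59 to n = 1.49) the reflected ray undergoes no phase shift.
Exactly one π shift → a net half-wave offset.
So the condition for destructive reflection is 2 n t = m λ.
Minimum nonzero at m = 1: t = λ / (2 n) = 374 / (2 × 1.59) = 118 nm.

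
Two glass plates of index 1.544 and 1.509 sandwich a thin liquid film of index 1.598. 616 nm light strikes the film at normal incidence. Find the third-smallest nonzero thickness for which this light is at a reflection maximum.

482 nm

Ray reflecting at the top interface goes from n = 1.544 toward n = 1.598: a half-wave phase shift.
Ray reflecting at the bottom interface goes from n = 1.598 toward n = 1.509: no phase shift.
The two reflections differ by half a wavelength.
So the condition for constructive reflection is 2 n t = (m + ½) λ.
The third-smallest nonzero thickness corresponds to m = 2: t = (m + ½) λ / (2 n) = 2.50 × 616 / (2 × 1.598) = 482 nm.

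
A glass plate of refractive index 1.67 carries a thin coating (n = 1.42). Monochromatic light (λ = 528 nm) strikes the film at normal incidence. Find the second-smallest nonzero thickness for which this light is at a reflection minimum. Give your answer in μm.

0.279 μm

Ray reflecting at the top interface goes from n = 1.0 toward n = 1.42: a half-wave phase shift.
Ray reflecting at the bottom interface goes from n = 1.42 toward n = 1.67: a half-wave phase shift.
Zero or two π shifts → no net half-wave offset.
So the condition for destructive reflection is 2 n t = (m + ½) λ.
The second-smallest nonzero thickness corresponds to m = 1: t = (m + ½) λ / (2 n) = 1.50 × 528 / (2 × 1.42) = 279 nm.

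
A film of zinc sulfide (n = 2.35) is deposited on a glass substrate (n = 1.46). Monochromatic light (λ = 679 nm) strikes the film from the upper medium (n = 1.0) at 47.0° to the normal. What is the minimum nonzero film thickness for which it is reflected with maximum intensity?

76.0 nm

Ray reflecting at the top interface goes from n = 1.0 toward n = 2.35: a half-wave phase shift.
Ray reflecting at the bottom interface goes from n = 2.35 toward n = 1.46: no phase shift.
Net: one phase inversion between the two reflected rays.
For maximum reflection here: 2 n t cos θ_r = (m + ½) λ.
Snell's law: 1.0 sin 47.0° = 2.35 sin θ_r → sin θ_r = 0.311, cos θ_r = 0.950.
Minimum at m = 0: t = λ / (4 n cos θ_r) = 679 / (4 × 2.35 × 0.950) = 76.0 nm.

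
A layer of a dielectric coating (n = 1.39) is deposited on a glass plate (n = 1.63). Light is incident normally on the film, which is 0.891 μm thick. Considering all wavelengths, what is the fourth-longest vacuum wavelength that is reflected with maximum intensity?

619 nm

Top surface (1.0 → 1.39): reflection off a higher-index medium gives a half-wave phase shift.
Ray reflecting at the bottom interface goes from n = 1.39 toward n = 1.63: a half-wave phase shift.
The two reflections carry the same phase change, so no net offset.
For strong reflection here: 2 n t = m λ.
λ = 2 n t / m. The fourth-longest wavelength is m = 4: λ = 2 × 1.39 × 891 / 4.00 = 619 nm.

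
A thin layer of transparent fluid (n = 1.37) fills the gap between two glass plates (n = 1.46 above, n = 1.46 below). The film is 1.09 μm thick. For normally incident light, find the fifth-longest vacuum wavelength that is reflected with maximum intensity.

Top surface (1.46 → 1.37): reflection off a lower-index medium gives no phase shift.
Bottom surface (1.37 → 1.46): reflection off a higher-index medium gives a half-wave phase shift.
Net: one phase inversion between the two reflected rays.
So the condition for constructive reflection is 2 n t = (m + ½) λ.
λ = 2 n t / (m + ½). The fifth-longest wavelength is m = 4: λ = 2 × 1.37 × 1090 / 4.50 = 664 nm.

664 nm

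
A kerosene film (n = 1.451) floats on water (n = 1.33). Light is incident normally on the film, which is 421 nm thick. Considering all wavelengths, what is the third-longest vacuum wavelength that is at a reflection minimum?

Ray reflecting at the top interface goes from n = 1.0 toward n = 1.451: a half-wave phase shift.
At the lower boundary (n = 1.451 to n = 1.33) the reflected ray undergoes no phase shift.
The two reflections differ by half a wavelength.
With one net inversion, destructive interference in reflection requires 2 n t = m λ.
λ = 2 n t / m. The third-longest wavelength is m = 3: λ = 2 × 1.451 × 421 / 3.00 = 407 nm.

407 nm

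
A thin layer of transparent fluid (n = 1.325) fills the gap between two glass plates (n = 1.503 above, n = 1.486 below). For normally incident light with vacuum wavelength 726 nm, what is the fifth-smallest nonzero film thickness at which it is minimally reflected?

Ray reflecting at the top interface goes from n = 1.503 toward n = 1.325: no phase shift.
At the lower boundary (n = 1.325 to n = 1.486) the reflected ray undergoes a half-wave phase shift.
The two reflections differ by half a wavelength.
With one net inversion, destructive interference in reflection requires 2 n t = m λ.
The fifth-smallest nonzero thickness corresponds to m = 5: t = m λ / (2 n) = 5.00 × 726 / (2 × 1.325) = 1370 nm.

1370 nm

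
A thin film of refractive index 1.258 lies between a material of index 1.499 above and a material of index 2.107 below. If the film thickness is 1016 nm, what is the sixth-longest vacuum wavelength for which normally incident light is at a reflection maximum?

465 nm

Top surface (1.499 → 1.258): reflection off a lower-index medium gives no phase shift.
Ray reflecting at the bottom interface goes from n = 1.258 toward n = 2.107: a half-wave phase shift.
The two reflections differ by half a wavelength.
So the condition for constructive reflection is 2 n t = (m + ½) λ.
λ = 2 n t / (m + ½). The sixth-longest wavelength is m = 5: λ = 2 × 1.258 × 1016 / 5.50 = 465 nm.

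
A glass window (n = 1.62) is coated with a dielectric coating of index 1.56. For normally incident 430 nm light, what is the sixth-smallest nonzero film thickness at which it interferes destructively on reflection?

Top surface (1.0 → 1.56): reflection off a higher-index medium gives a half-wave phase shift.
Bottom surface (1.56 → 1.62): reflection off a higher-index medium gives a half-wave phase shift.
The two reflections carry the same phase change, so no net offset.
So the condition for destructive reflection is 2 n t = (m + ½) λ.
The sixth-smallest nonzero thickness corresponds to m = 5: t = (m + ½) λ / (2 n) = 5.50 × 430 / (2 × 1.56) = 758 nm.

758 nm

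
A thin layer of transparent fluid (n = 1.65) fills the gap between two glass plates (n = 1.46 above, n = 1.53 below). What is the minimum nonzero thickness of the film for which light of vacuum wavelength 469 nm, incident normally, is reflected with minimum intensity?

142 nm

Ray reflecting at the top interface goes from n = 1.46 toward n = 1.65: a half-wave phase shift.
Bottom surface (1.65 → 1.53): reflection off a lower-index medium gives no phase shift.
The two reflections differ by half a wavelength.
So the condition for destructive reflection is 2 n t = m λ.
Minimum nonzero at m = 1: t = λ / (2 n) = 469 / (2 × 1.65) = 142 nm.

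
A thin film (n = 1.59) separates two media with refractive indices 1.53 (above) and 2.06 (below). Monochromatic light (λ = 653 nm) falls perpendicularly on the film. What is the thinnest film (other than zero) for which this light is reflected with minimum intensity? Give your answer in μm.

0.103 μm

Ray reflecting at the top interface goes from n = 1.53 toward n = 1.59: a half-wave phase shift.
Ray reflecting at the bottom interface goes from n = 1.59 toward n = 2.06: a half-wave phase shift.
Zero or two π shifts → no net half-wave offset.
For weak reflection here: 2 n t = (m + ½) λ.
Minimum at m = 0: t = λ / (4 n) = 653 / (4 × 1.59) = 103 nm.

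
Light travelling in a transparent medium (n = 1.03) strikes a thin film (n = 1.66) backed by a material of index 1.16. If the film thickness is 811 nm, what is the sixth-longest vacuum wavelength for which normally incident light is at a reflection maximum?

490 nm

Top surface (1.03 → 1.66): reflection off a higher-index medium gives a half-wave phase shift.
At the lower boundary (n = 1.66 to n = 1.16) the reflected ray undergoes no phase shift.
Exactly one π shift → a net half-wave offset.
With one net inversion, constructive interference in reflection requires 2 n t = (m + ½) λ.
λ = 2 n t / (m + ½). The sixth-longest wavelength is m = 5: λ = 2 × 1.66 × 811 / 5.50 = 490 nm.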